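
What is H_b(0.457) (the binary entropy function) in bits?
0.9947 bits

The binary entropy function is:
H(p) = -p log(p) - (1-p) log(1-p)

H(0.457) = -0.457 × log_2(0.457) - 0.543 × log_2(0.543)
H(0.457) = 0.9947 bits

Note: Binary entropy is maximized at p=0.5 (H=1 bit) and minimized at p=0 or p=1 (H=0).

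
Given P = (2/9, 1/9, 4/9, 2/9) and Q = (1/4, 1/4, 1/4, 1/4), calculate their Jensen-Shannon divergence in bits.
0.0409 bits

Jensen-Shannon divergence is:
JSD(P||Q) = 0.5 × D_KL(P||M) + 0.5 × D_KL(Q||M)
where M = 0.5 × (P + Q) is the mixture distribution.

M = 0.5 × (2/9, 1/9, 4/9, 2/9) + 0.5 × (1/4, 1/4, 1/4, 1/4) = (0.236111, 0.180556, 0.347222, 0.236111)

D_KL(P||M) = 0.0416 bits
D_KL(Q||M) = 0.0401 bits

JSD(P||Q) = 0.5 × 0.0416 + 0.5 × 0.0401 = 0.0409 bits

Unlike KL divergence, JSD is symmetric and bounded: 0 ≤ JSD ≤ log(2).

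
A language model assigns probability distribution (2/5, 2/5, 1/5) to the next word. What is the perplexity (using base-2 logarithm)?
2.8717

Perplexity is 2^H (or exp(H) for natural log).

First, H = -Σ p log p = 1.5219 bits
Perplexity = 2^1.5219 = 2.8717

Interpretation: The model's uncertainty is equivalent to choosing uniformly among 2.9 options.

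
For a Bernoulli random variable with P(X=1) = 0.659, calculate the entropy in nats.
0.6417 nats

The binary entropy function is:
H(p) = -p log(p) - (1-p) log(1-p)

H(0.659) = -0.659 × log_e(0.659) - 0.341 × log_e(0.341)
H(0.659) = 0.6417 nats

Note: Binary entropy is maximized at p=0.5 (H=1 bit) and minimized at p=0 or p=1 (H=0).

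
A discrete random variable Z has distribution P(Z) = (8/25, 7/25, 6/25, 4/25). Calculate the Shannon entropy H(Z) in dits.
0.5892 dits

Shannon entropy is H(X) = -Σ p(x) log p(x).

For P = (8/25, 7/25, 6/25, 4/25):
H = -8/25 × log_10(8/25) -7/25 × log_10(7/25) -6/25 × log_10(6/25) -4/25 × log_10(4/25)
H = 0.5892 dits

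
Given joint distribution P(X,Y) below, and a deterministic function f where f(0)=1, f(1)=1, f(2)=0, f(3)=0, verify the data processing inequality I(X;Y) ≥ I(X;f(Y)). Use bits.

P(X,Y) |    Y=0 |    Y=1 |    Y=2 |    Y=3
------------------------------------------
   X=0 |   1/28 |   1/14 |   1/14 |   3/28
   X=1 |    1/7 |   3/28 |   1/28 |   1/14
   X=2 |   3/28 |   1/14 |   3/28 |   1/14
I(X;Y) = 0.0848, I(X;f(Y)) = 0.0517, inequality holds: 0.0848 ≥ 0.0517

Data Processing Inequality: For any Markov chain X → Y → Z, we have I(X;Y) ≥ I(X;Z).

Here Z = f(Y) is a deterministic function of Y, forming X → Y → Z.

Original I(X;Y) = 0.0848 bits

After applying f:
P(X,Z) where Z=f(Y):
- P(X,Z=0) = P(X,Y=2) + P(X,Y=3)
- P(X,Z=1) = P(X,Y=0) + P(X,Y=1)

I(X;Z) = I(X;f(Y)) = 0.0517 bits

Verification: 0.0848 ≥ 0.0517 ✓

Information cannot be created by processing; the function f can only lose information about X.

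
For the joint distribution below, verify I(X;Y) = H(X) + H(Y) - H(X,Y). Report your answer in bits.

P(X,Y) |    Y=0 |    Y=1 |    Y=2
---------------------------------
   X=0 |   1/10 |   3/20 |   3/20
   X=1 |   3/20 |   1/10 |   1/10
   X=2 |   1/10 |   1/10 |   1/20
I(X;Y) = 0.0315 bits

Mutual information has multiple equivalent forms:
- I(X;Y) = H(X) - H(X|Y)
- I(X;Y) = H(Y) - H(Y|X)
- I(X;Y) = H(X) + H(Y) - H(X,Y)

Computing all quantities:
H(X) = 1.5589, H(Y) = 1.5813, H(X,Y) = 3.1087
H(X|Y) = 1.5274, H(Y|X) = 1.5498

Verification:
H(X) - H(X|Y) = 1.5589 - 1.5274 = 0.0315
H(Y) - H(Y|X) = 1.5813 - 1.5498 = 0.0315
H(X) + H(Y) - H(X,Y) = 1.5589 + 1.5813 - 3.1087 = 0.0315

All forms give I(X;Y) = 0.0315 bits. ✓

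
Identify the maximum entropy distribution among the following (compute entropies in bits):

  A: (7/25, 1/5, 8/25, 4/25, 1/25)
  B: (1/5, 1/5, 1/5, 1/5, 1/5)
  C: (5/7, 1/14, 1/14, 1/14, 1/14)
B

For a discrete distribution over n outcomes, entropy is maximized by the uniform distribution.

Computing entropies:
H(A) = 2.1134 bits
H(B) = 2.3219 bits
H(C) = 1.4345 bits

The uniform distribution (where all probabilities equal 1/5) achieves the maximum entropy of log_2(5) = 2.3219 bits.

Distribution B has the highest entropy.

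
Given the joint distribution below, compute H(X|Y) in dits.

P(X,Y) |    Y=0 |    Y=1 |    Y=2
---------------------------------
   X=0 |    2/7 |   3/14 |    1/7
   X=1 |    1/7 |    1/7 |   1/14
0.2821 dits

Using the chain rule: H(X|Y) = H(X,Y) - H(Y)

First, compute H(X,Y) = 0.7429 dits

Marginal P(Y) = (3/7, 5/14, 3/14)
H(Y) = 0.4608 dits

H(X|Y) = H(X,Y) - H(Y) = 0.7429 - 0.4608 = 0.2821 dits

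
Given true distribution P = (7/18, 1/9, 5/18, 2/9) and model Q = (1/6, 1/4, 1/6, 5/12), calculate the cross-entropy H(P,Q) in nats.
1.5431 nats

Cross-entropy: H(P,Q) = -Σ p(x) log q(x)

Alternatively: H(P,Q) = H(P) + D_KL(P||Q)
H(P) = 1.3015 nats
D_KL(P||Q) = 0.2416 nats

H(P,Q) = 1.3015 + 0.2416 = 1.5431 nats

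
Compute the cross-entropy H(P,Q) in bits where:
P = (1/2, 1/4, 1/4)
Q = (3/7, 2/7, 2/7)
1.5149 bits

Cross-entropy: H(P,Q) = -Σ p(x) log q(x)

Alternatively: H(P,Q) = H(P) + D_KL(P||Q)
H(P) = 1.5000 bits
D_KL(P||Q) = 0.0149 bits

H(P,Q) = 1.5000 + 0.0149 = 1.5149 bits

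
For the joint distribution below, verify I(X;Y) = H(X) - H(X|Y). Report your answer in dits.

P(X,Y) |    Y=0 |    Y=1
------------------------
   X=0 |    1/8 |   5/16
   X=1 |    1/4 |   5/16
I(X;Y) = 0.0058 dits

Mutual information has multiple equivalent forms:
- I(X;Y) = H(X) - H(X|Y)
- I(X;Y) = H(Y) - H(Y|X)
- I(X;Y) = H(X) + H(Y) - H(X,Y)

Computing all quantities:
H(X) = 0.2976, H(Y) = 0.2873, H(X,Y) = 0.5791
H(X|Y) = 0.2918, H(Y|X) = 0.2815

Verification:
H(X) - H(X|Y) = 0.2976 - 0.2918 = 0.0058
H(Y) - H(Y|X) = 0.2873 - 0.2815 = 0.0058
H(X) + H(Y) - H(X,Y) = 0.2976 + 0.2873 - 0.5791 = 0.0058

All forms give I(X;Y) = 0.0058 dits. ✓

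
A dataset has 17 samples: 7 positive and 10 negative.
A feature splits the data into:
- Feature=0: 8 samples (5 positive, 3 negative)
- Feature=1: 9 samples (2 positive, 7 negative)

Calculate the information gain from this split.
0.1237 bits

Information Gain = H(Y) - H(Y|Feature)

Before split:
P(positive) = 7/17 = 0.4118
H(Y) = 0.9774 bits

After split:
Feature=0: H = 0.9544 bits (weight = 8/17)
Feature=1: H = 0.7642 bits (weight = 9/17)
H(Y|Feature) = (8/17)×0.9544 + (9/17)×0.7642 = 0.8537 bits

Information Gain = 0.9774 - 0.8537 = 0.1237 bits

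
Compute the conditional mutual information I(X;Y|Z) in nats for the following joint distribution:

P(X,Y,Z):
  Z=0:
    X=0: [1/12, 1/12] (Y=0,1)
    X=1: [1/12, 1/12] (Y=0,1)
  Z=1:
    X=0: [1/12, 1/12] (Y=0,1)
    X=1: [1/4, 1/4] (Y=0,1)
0.0000 nats

Conditional mutual information: I(X;Y|Z) = H(X|Z) + H(Y|Z) - H(X,Y|Z)

H(Z) = 0.6365
H(X,Z) = 1.2425 → H(X|Z) = 0.6059
H(Y,Z) = 1.3297 → H(Y|Z) = 0.6931
H(X,Y,Z) = 1.9356 → H(X,Y|Z) = 1.2991

I(X;Y|Z) = 0.6059 + 0.6931 - 1.2991 = 0.0000 nats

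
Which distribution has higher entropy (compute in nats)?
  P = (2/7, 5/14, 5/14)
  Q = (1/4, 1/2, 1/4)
P

Computing entropies in nats:
H(P) = 1.0934
H(Q) = 1.0397

Distribution P has higher entropy.

Intuition: The distribution closer to uniform (more spread out) has higher entropy.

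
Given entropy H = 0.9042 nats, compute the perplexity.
2.4700

Perplexity is e^H (or exp(H) for natural log).

H = 0.9042 nats
Perplexity = e^0.9042 = 2.4700

Interpretation: The model's uncertainty is equivalent to choosing uniformly among 2.5 options.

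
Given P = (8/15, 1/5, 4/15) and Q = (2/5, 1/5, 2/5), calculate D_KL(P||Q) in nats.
0.0453 nats

KL divergence: D_KL(P||Q) = Σ p(x) log(p(x)/q(x))

Computing term by term:
  x=0: 8/15 × log_e[(8/15)/(2/5)] = 8/15 × 0.2877 = 0.1534
  x=1: 1/5 × log_e[(1/5)/(1/5)] = 1/5 × 0.0000 = 0.0000
  x=2: 4/15 × log_e[(4/15)/(2/5)] = 4/15 × -0.4055 = -0.1081

D_KL(P||Q) = 0.0453 nats

Note: KL divergence is always non-negative and equals 0 iff P = Q.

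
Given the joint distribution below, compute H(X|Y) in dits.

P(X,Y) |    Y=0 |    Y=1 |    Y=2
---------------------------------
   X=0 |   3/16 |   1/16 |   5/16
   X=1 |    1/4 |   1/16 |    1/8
0.2811 dits

Using the chain rule: H(X|Y) = H(X,Y) - H(Y)

First, compute H(X,Y) = 0.7081 dits

Marginal P(Y) = (7/16, 1/8, 7/16)
H(Y) = 0.4270 dits

H(X|Y) = H(X,Y) - H(Y) = 0.7081 - 0.4270 = 0.2811 dits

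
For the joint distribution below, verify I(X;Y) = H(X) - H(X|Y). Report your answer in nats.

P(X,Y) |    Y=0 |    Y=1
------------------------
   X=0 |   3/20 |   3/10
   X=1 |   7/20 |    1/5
I(X;Y) = 0.0462 nats

Mutual information has multiple equivalent forms:
- I(X;Y) = H(X) - H(X|Y)
- I(X;Y) = H(Y) - H(Y|X)
- I(X;Y) = H(X) + H(Y) - H(X,Y)

Computing all quantities:
H(X) = 0.6881, H(Y) = 0.6931, H(X,Y) = 1.3351
H(X|Y) = 0.6419, H(Y|X) = 0.6469

Verification:
H(X) - H(X|Y) = 0.6881 - 0.6419 = 0.0462
H(Y) - H(Y|X) = 0.6931 - 0.6469 = 0.0462
H(X) + H(Y) - H(X,Y) = 0.6881 + 0.6931 - 1.3351 = 0.0462

All forms give I(X;Y) = 0.0462 nats. ✓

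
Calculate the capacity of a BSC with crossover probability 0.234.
0.2151 bits

For a binary symmetric channel (BSC) with error probability p:
Capacity C = 1 - H(p) bits per symbol

where H(p) = -p log₂(p) - (1-p) log₂(1-p) is the binary entropy function.

H(0.234) = 0.7849 bits
C = 1 - 0.7849 = 0.2151 bits per symbol

This means we can reliably transmit up to 0.2151 bits of information per channel use.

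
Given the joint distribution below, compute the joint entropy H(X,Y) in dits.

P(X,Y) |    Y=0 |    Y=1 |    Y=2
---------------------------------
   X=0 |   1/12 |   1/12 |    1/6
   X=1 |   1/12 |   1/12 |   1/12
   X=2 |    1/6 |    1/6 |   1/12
0.9287 dits

Joint entropy is H(X,Y) = -Σ_{x,y} p(x,y) log p(x,y).

Summing over all non-zero entries:
H(X,Y) = -[1/12·log_10(1/12) + 1/12·log_10(1/12) + 1/6·log_10(1/6) + 1/12·log_10(1/12) + 1/12·log_10(1/12) + 1/12·log_10(1/12) + 1/6·log_10(1/6) + 1/6·log_10(1/6) + 1/12·log_10(1/12)]
H(X,Y) = 0.9287 dits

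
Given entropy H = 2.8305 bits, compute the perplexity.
7.1132

Perplexity is 2^H (or exp(H) for natural log).

H = 2.8305 bits
Perplexity = 2^2.8305 = 7.1132

Interpretation: The model's uncertainty is equivalent to choosing uniformly among 7.1 options.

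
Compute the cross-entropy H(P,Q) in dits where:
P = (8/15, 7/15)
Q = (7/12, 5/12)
0.3023 dits

Cross-entropy: H(P,Q) = -Σ p(x) log q(x)

Alternatively: H(P,Q) = H(P) + D_KL(P||Q)
H(P) = 0.3001 dits
D_KL(P||Q) = 0.0022 dits

H(P,Q) = 0.3001 + 0.0022 = 0.3023 dits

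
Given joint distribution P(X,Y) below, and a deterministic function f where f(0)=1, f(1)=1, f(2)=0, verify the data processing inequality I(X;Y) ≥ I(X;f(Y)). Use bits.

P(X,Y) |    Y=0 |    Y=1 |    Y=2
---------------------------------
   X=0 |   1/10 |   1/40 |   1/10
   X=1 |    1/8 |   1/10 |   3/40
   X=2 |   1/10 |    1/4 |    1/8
I(X;Y) = 0.1021, I(X;f(Y)) = 0.0200, inequality holds: 0.1021 ≥ 0.0200

Data Processing Inequality: For any Markov chain X → Y → Z, we have I(X;Y) ≥ I(X;Z).

Here Z = f(Y) is a deterministic function of Y, forming X → Y → Z.

Original I(X;Y) = 0.1021 bits

After applying f:
P(X,Z) where Z=f(Y):
- P(X,Z=0) = P(X,Y=2)
- P(X,Z=1) = P(X,Y=0) + P(X,Y=1)

I(X;Z) = I(X;f(Y)) = 0.0200 bits

Verification: 0.1021 ≥ 0.0200 ✓

Information cannot be created by processing; the function f can only lose information about X.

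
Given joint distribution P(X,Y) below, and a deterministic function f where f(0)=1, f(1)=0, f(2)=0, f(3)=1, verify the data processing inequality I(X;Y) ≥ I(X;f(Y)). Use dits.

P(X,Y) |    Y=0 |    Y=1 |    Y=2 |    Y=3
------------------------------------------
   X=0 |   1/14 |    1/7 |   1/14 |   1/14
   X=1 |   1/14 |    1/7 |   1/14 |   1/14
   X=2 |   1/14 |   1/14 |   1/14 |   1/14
I(X;Y) = 0.0045, I(X;f(Y)) = 0.0018, inequality holds: 0.0045 ≥ 0.0018

Data Processing Inequality: For any Markov chain X → Y → Z, we have I(X;Y) ≥ I(X;Z).

Here Z = f(Y) is a deterministic function of Y, forming X → Y → Z.

Original I(X;Y) = 0.0045 dits

After applying f:
P(X,Z) where Z=f(Y):
- P(X,Z=0) = P(X,Y=1) + P(X,Y=2)
- P(X,Z=1) = P(X,Y=0) + P(X,Y=3)

I(X;Z) = I(X;f(Y)) = 0.0018 dits

Verification: 0.0045 ≥ 0.0018 ✓

Information cannot be created by processing; the function f can only lose information about X.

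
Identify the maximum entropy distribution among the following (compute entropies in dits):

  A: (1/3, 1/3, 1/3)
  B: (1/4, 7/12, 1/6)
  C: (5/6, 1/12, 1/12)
A

For a discrete distribution over n outcomes, entropy is maximized by the uniform distribution.

Computing entropies:
H(A) = 0.4771 dits
H(B) = 0.4168 dits
H(C) = 0.2458 dits

The uniform distribution (where all probabilities equal 1/3) achieves the maximum entropy of log_10(3) = 0.4771 dits.

Distribution A has the highest entropy.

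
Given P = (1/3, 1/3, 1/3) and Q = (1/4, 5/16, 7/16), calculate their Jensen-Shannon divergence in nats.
0.0067 nats

Jensen-Shannon divergence is:
JSD(P||Q) = 0.5 × D_KL(P||M) + 0.5 × D_KL(Q||M)
where M = 0.5 × (P + Q) is the mixture distribution.

M = 0.5 × (1/3, 1/3, 1/3) + 0.5 × (1/4, 5/16, 7/16) = (7/24, 0.322917, 0.385417)

D_KL(P||M) = 0.0067 nats
D_KL(Q||M) = 0.0067 nats

JSD(P||Q) = 0.5 × 0.0067 + 0.5 × 0.0067 = 0.0067 nats

Unlike KL divergence, JSD is symmetric and bounded: 0 ≤ JSD ≤ log(2).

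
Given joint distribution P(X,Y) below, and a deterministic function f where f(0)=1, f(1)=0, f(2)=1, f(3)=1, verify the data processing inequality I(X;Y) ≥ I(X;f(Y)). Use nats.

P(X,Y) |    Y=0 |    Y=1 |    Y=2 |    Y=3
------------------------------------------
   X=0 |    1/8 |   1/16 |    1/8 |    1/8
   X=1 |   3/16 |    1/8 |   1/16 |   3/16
I(X;Y) = 0.0260, I(X;f(Y)) = 0.0052, inequality holds: 0.0260 ≥ 0.0052

Data Processing Inequality: For any Markov chain X → Y → Z, we have I(X;Y) ≥ I(X;Z).

Here Z = f(Y) is a deterministic function of Y, forming X → Y → Z.

Original I(X;Y) = 0.0260 nats

After applying f:
P(X,Z) where Z=f(Y):
- P(X,Z=0) = P(X,Y=1)
- P(X,Z=1) = P(X,Y=0) + P(X,Y=2) + P(X,Y=3)

I(X;Z) = I(X;f(Y)) = 0.0052 nats

Verification: 0.0260 ≥ 0.0052 ✓

Information cannot be created by processing; the function f can only lose information about X.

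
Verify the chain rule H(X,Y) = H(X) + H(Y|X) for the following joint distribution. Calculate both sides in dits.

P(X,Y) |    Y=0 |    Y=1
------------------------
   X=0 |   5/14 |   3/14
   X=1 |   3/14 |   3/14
H(X,Y) = 0.5898, H(X) = 0.2966, H(Y|X) = 0.2932 (all in dits)

Chain rule: H(X,Y) = H(X) + H(Y|X)

Left side — joint entropy directly:
H(X,Y) = -Σ p(x,y) log p(x,y) = 0.5898 dits

Right side — compute H(Y|X) from the conditional distributions:
P(X) = (4/7, 3/7), so H(X) = 0.2966 dits
H(Y|X) = Σ_x P(X=x) · H(Y|X=x):
  P(Y|X=0) = (5/8, 3/8), H(Y|X=0) = 0.2873, weight P(X=0) = 4/7
  P(Y|X=1) = (1/2, 1/2), H(Y|X=1) = 0.3010, weight P(X=1) = 3/7
H(Y|X) = 0.2932 dits

H(X) + H(Y|X) = 0.2966 + 0.2932 = 0.5898 dits

Both sides equal 0.5898 dits. ✓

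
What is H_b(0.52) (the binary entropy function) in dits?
0.3007 dits

The binary entropy function is:
H(p) = -p log(p) - (1-p) log(1-p)

H(0.52) = -0.52 × log_10(0.52) - 0.48 × log_10(0.48)
H(0.52) = 0.3007 dits

Note: Binary entropy is maximized at p=0.5 (H=1 bit) and minimized at p=0 or p=1 (H=0).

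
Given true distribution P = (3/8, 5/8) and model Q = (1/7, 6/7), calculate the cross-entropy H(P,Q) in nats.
0.8261 nats

Cross-entropy: H(P,Q) = -Σ p(x) log q(x)

Alternatively: H(P,Q) = H(P) + D_KL(P||Q)
H(P) = 0.6616 nats
D_KL(P||Q) = 0.1645 nats

H(P,Q) = 0.6616 + 0.1645 = 0.8261 nats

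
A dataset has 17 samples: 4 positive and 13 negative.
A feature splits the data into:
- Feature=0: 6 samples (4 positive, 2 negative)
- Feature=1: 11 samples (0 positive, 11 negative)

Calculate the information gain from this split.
0.4630 bits

Information Gain = H(Y) - H(Y|Feature)

Before split:
P(positive) = 4/17 = 0.2353
H(Y) = 0.7871 bits

After split:
Feature=0: H = 0.9183 bits (weight = 6/17)
Feature=1: H = 0.0000 bits (weight = 11/17)
H(Y|Feature) = (6/17)×0.9183 + (11/17)×0.0000 = 0.3241 bits

Information Gain = 0.7871 - 0.3241 = 0.4630 bits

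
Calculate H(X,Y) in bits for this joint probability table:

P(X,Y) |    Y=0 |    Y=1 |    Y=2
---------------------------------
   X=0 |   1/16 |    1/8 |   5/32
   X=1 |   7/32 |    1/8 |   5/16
2.4225 bits

Joint entropy is H(X,Y) = -Σ_{x,y} p(x,y) log p(x,y).

Summing over all non-zero entries:
H(X,Y) = -[1/16·log_2(1/16) + 1/8·log_2(1/8) + 5/32·log_2(5/32) + 7/32·log_2(7/32) + 1/8·log_2(1/8) + 5/16·log_2(5/16)]
H(X,Y) = 2.4225 bits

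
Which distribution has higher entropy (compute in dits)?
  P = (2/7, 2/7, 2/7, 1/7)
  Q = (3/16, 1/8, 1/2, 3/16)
P

Computing entropies in dits:
H(P) = 0.5871
H(Q) = 0.5360

Distribution P has higher entropy.

Intuition: The distribution closer to uniform (more spread out) has higher entropy.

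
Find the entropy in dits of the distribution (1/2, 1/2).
0.3010 dits

Shannon entropy is H(X) = -Σ p(x) log p(x).

For P = (1/2, 1/2):
H = -1/2 × log_10(1/2) -1/2 × log_10(1/2)
H = 0.3010 dits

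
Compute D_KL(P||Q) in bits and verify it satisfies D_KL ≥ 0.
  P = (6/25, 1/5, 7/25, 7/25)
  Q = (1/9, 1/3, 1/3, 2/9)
0.1422 bits

KL divergence satisfies the Gibbs inequality: D_KL(P||Q) ≥ 0 for all distributions P, Q.

D_KL(P||Q) = Σ p(x) log(p(x)/q(x))
Term by term:
  x=0: 6/25 × log_2[(6/25)/(1/9)] = 0.2666
  x=1: 1/5 × log_2[(1/5)/(1/3)] = -0.1474
  x=2: 7/25 × log_2[(7/25)/(1/3)] = -0.0704
  x=3: 7/25 × log_2[(7/25)/(2/9)] = 0.0934
D_KL(P||Q) = 0.1422 bits

D_KL(P||Q) = 0.1422 ≥ 0 ✓

This non-negativity is a fundamental property: relative entropy cannot be negative because it measures how different Q is from P.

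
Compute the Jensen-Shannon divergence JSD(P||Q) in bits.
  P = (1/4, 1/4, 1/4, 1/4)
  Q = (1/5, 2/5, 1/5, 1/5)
0.0186 bits

Jensen-Shannon divergence is:
JSD(P||Q) = 0.5 × D_KL(P||M) + 0.5 × D_KL(Q||M)
where M = 0.5 × (P + Q) is the mixture distribution.

M = 0.5 × (1/4, 1/4, 1/4, 1/4) + 0.5 × (1/5, 2/5, 1/5, 1/5) = (9/40, 13/40, 9/40, 9/40)

D_KL(P||M) = 0.0194 bits
D_KL(Q||M) = 0.0179 bits

JSD(P||Q) = 0.5 × 0.0194 + 0.5 × 0.0179 = 0.0186 bits

Unlike KL divergence, JSD is symmetric and bounded: 0 ≤ JSD ≤ log(2).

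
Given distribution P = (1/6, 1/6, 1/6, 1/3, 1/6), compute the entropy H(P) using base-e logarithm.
1.5607 nats

Shannon entropy is H(X) = -Σ p(x) log p(x).

For P = (1/6, 1/6, 1/6, 1/3, 1/6):
H = -1/6 × log_e(1/6) -1/6 × log_e(1/6) -1/6 × log_e(1/6) -1/3 × log_e(1/3) -1/6 × log_e(1/6)
H = 1.5607 nats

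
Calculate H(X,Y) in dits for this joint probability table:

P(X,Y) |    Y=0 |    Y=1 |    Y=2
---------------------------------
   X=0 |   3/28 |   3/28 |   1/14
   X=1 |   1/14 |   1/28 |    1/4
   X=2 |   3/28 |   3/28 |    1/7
0.9024 dits

Joint entropy is H(X,Y) = -Σ_{x,y} p(x,y) log p(x,y).

Summing over all non-zero entries:
H(X,Y) = -[3/28·log_10(3/28) + 3/28·log_10(3/28) + 1/14·log_10(1/14) + 1/14·log_10(1/14) + 1/28·log_10(1/28) + 1/4·log_10(1/4) + 3/28·log_10(3/28) + 3/28·log_10(3/28) + 1/7·log_10(1/7)]
H(X,Y) = 0.9024 dits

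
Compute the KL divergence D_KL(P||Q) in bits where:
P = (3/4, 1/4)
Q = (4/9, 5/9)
0.2782 bits

KL divergence: D_KL(P||Q) = Σ p(x) log(p(x)/q(x))

Computing term by term:
  x=0: 3/4 × log_2[(3/4)/(4/9)] = 3/4 × 0.7549 = 0.5662
  x=1: 1/4 × log_2[(1/4)/(5/9)] = 1/4 × -1.1520 = -0.2880

D_KL(P||Q) = 0.2782 bits

Note: KL divergence is always non-negative and equals 0 iff P = Q.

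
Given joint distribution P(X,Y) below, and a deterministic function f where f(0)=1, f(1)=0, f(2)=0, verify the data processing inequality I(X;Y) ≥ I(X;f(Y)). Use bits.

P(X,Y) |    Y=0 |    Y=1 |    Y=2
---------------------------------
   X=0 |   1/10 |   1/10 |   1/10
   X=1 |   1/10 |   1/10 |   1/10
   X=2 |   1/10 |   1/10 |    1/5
I(X;Y) = 0.0200, I(X;f(Y)) = 0.0058, inequality holds: 0.0200 ≥ 0.0058

Data Processing Inequality: For any Markov chain X → Y → Z, we have I(X;Y) ≥ I(X;Z).

Here Z = f(Y) is a deterministic function of Y, forming X → Y → Z.

Original I(X;Y) = 0.0200 bits

After applying f:
P(X,Z) where Z=f(Y):
- P(X,Z=0) = P(X,Y=1) + P(X,Y=2)
- P(X,Z=1) = P(X,Y=0)

I(X;Z) = I(X;f(Y)) = 0.0058 bits

Verification: 0.0200 ≥ 0.0058 ✓

Information cannot be created by processing; the function f can only lose information about X.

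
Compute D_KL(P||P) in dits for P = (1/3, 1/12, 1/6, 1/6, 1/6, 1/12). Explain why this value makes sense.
0.0000 dits

KL divergence satisfies the Gibbs inequality: D_KL(P||Q) ≥ 0 for all distributions P, Q.

D_KL(P||Q) = Σ p(x) log(p(x)/q(x))
Each term is p(x) × log_10(p(x)/p(x)) = p(x) × log_10(1) = 0, so the sum is 0.
D_KL(P||Q) = 0.0000 dits

When P = Q, the KL divergence is exactly 0, as there is no 'divergence' between identical distributions.

This non-negativity is a fundamental property: relative entropy cannot be negative because it measures how different Q is from P.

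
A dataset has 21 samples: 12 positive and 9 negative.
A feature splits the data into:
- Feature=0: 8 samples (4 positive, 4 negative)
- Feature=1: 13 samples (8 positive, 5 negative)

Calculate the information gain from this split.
0.0092 bits

Information Gain = H(Y) - H(Y|Feature)

Before split:
P(positive) = 12/21 = 0.5714
H(Y) = 0.9852 bits

After split:
Feature=0: H = 1.0000 bits (weight = 8/21)
Feature=1: H = 0.9612 bits (weight = 13/21)
H(Y|Feature) = (8/21)×1.0000 + (13/21)×0.9612 = 0.9760 bits

Information Gain = 0.9852 - 0.9760 = 0.0092 bits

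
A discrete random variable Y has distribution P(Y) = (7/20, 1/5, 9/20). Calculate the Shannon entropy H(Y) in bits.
1.5129 bits

Shannon entropy is H(X) = -Σ p(x) log p(x).

For P = (7/20, 1/5, 9/20):
H = -7/20 × log_2(7/20) -1/5 × log_2(1/5) -9/20 × log_2(9/20)
H = 1.5129 bits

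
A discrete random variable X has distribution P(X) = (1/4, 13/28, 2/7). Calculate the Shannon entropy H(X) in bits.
1.5303 bits

Shannon entropy is H(X) = -Σ p(x) log p(x).

For P = (1/4, 13/28, 2/7):
H = -1/4 × log_2(1/4) -13/28 × log_2(13/28) -2/7 × log_2(2/7)
H = 1.5303 bits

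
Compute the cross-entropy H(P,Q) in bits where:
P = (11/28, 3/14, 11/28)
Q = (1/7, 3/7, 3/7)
1.8451 bits

Cross-entropy: H(P,Q) = -Σ p(x) log q(x)

Alternatively: H(P,Q) = H(P) + D_KL(P||Q)
H(P) = 1.5353 bits
D_KL(P||Q) = 0.3097 bits

H(P,Q) = 1.5353 + 0.3097 = 1.8451 bits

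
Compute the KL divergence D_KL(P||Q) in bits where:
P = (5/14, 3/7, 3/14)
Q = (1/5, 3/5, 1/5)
0.1120 bits

KL divergence: D_KL(P||Q) = Σ p(x) log(p(x)/q(x))

Computing term by term:
  x=0: 5/14 × log_2[(5/14)/(1/5)] = 5/14 × 0.8365 = 0.2988
  x=1: 3/7 × log_2[(3/7)/(3/5)] = 3/7 × -0.4854 = -0.2080
  x=2: 3/14 × log_2[(3/14)/(1/5)] = 3/14 × 0.0995 = 0.0213

D_KL(P||Q) = 0.1120 bits

Note: KL divergence is always non-negative and equals 0 iff P = Q.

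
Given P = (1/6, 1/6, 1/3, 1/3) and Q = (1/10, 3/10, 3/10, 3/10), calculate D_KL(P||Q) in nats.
0.0574 nats

KL divergence: D_KL(P||Q) = Σ p(x) log(p(x)/q(x))

Computing term by term:
  x=0: 1/6 × log_e[(1/6)/(1/10)] = 1/6 × 0.5108 = 0.0851
  x=1: 1/6 × log_e[(1/6)/(3/10)] = 1/6 × -0.5878 = -0.0980
  x=2: 1/3 × log_e[(1/3)/(3/10)] = 1/3 × 0.1054 = 0.0351
  x=3: 1/3 × log_e[(1/3)/(3/10)] = 1/3 × 0.1054 = 0.0351

D_KL(P||Q) = 0.0574 nats

Note: KL divergence is always non-negative and equals 0 iff P = Q.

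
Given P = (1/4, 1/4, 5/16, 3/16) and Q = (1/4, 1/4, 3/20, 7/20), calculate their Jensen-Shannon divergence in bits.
0.0390 bits

Jensen-Shannon divergence is:
JSD(P||Q) = 0.5 × D_KL(P||M) + 0.5 × D_KL(Q||M)
where M = 0.5 × (P + Q) is the mixture distribution.

M = 0.5 × (1/4, 1/4, 5/16, 3/16) + 0.5 × (1/4, 1/4, 3/20, 7/20) = (1/4, 1/4, 0.23125, 0.26875)

D_KL(P||M) = 0.0384 bits
D_KL(Q||M) = 0.0397 bits

JSD(P||Q) = 0.5 × 0.0384 + 0.5 × 0.0397 = 0.0390 bits

Unlike KL divergence, JSD is symmetric and bounded: 0 ≤ JSD ≤ log(2).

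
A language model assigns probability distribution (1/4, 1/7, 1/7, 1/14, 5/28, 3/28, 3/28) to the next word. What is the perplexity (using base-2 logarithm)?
6.5359

Perplexity is 2^H (or exp(H) for natural log).

First, H = -Σ p log p = 2.7084 bits
Perplexity = 2^2.7084 = 6.5359

Interpretation: The model's uncertainty is equivalent to choosing uniformly among 6.5 options.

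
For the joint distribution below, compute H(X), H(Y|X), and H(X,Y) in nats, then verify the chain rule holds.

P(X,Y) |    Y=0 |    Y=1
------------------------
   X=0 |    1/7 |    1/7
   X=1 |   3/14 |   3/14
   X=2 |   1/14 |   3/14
H(X,Y) = 1.7348, H(X) = 1.0790, H(Y|X) = 0.6558 (all in nats)

Chain rule: H(X,Y) = H(X) + H(Y|X)

Left side — joint entropy directly:
H(X,Y) = -Σ p(x,y) log p(x,y) = 1.7348 nats

Right side — compute H(Y|X) from the conditional distributions:
P(X) = (2/7, 3/7, 2/7), so H(X) = 1.0790 nats
H(Y|X) = Σ_x P(X=x) · H(Y|X=x):
  P(Y|X=0) = (1/2, 1/2), H(Y|X=0) = 0.6931, weight P(X=0) = 2/7
  P(Y|X=1) = (1/2, 1/2), H(Y|X=1) = 0.6931, weight P(X=1) = 3/7
  P(Y|X=2) = (1/4, 3/4), H(Y|X=2) = 0.5623, weight P(X=2) = 2/7
H(Y|X) = 0.6558 nats

H(X) + H(Y|X) = 1.0790 + 0.6558 = 1.7348 nats

Both sides equal 1.7348 nats. ✓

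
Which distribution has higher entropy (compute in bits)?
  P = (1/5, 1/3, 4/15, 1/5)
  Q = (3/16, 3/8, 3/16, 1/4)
P

Computing entropies in bits:
H(P) = 1.9656
H(Q) = 1.9363

Distribution P has higher entropy.

Intuition: The distribution closer to uniform (more spread out) has higher entropy.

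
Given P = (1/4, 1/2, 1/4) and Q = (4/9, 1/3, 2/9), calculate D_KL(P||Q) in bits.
0.1274 bits

KL divergence: D_KL(P||Q) = Σ p(x) log(p(x)/q(x))

Computing term by term:
  x=0: 1/4 × log_2[(1/4)/(4/9)] = 1/4 × -0.8301 = -0.2075
  x=1: 1/2 × log_2[(1/2)/(1/3)] = 1/2 × 0.5850 = 0.2925
  x=2: 1/4 × log_2[(1/4)/(2/9)] = 1/4 × 0.1699 = 0.0425

D_KL(P||Q) = 0.1274 bits

Note: KL divergence is always non-negative and equals 0 iff P = Q.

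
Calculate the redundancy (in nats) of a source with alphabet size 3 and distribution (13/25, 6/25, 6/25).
0.0736 nats

Redundancy measures how far a source is from maximum entropy:
R = H_max - H(X)

Maximum entropy for 3 symbols: H_max = log_e(3) = 1.0986 nats
Actual entropy: H(X) = 1.0251 nats
Redundancy: R = 1.0986 - 1.0251 = 0.0736 nats

This redundancy represents potential for compression: the source could be compressed by 0.0736 nats per symbol.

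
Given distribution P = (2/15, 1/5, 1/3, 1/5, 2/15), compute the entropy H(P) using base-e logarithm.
1.5473 nats

Shannon entropy is H(X) = -Σ p(x) log p(x).

For P = (2/15, 1/5, 1/3, 1/5, 2/15):
H = -2/15 × log_e(2/15) -1/5 × log_e(1/5) -1/3 × log_e(1/3) -1/5 × log_e(1/5) -2/15 × log_e(2/15)
H = 1.5473 nats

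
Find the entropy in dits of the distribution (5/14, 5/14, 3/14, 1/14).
0.5446 dits

Shannon entropy is H(X) = -Σ p(x) log p(x).

For P = (5/14, 5/14, 3/14, 1/14):
H = -5/14 × log_10(5/14) -5/14 × log_10(5/14) -3/14 × log_10(3/14) -1/14 × log_10(1/14)
H = 0.5446 dits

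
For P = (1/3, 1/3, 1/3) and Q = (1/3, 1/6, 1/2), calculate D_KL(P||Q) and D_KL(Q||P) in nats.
D_KL(P||Q) = 0.0959, D_KL(Q||P) = 0.0872

KL divergence is not symmetric: D_KL(P||Q) ≠ D_KL(Q||P) in general.

D_KL(P||Q) = 0.0959 nats
D_KL(Q||P) = 0.0872 nats

No, they are not equal!

This asymmetry is why KL divergence is not a true distance metric.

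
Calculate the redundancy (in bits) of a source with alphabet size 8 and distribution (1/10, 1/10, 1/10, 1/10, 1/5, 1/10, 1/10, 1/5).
0.0781 bits

Redundancy measures how far a source is from maximum entropy:
R = H_max - H(X)

Maximum entropy for 8 symbols: H_max = log_2(8) = 3.0000 bits
Actual entropy: H(X) = 2.9219 bits
Redundancy: R = 3.0000 - 2.9219 = 0.0781 bits

This redundancy represents potential for compression: the source could be compressed by 0.0781 bits per symbol.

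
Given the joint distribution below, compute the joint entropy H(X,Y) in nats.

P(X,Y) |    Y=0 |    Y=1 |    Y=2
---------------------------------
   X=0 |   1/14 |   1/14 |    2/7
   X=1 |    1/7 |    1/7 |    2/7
1.6488 nats

Joint entropy is H(X,Y) = -Σ_{x,y} p(x,y) log p(x,y).

Summing over all non-zero entries:
H(X,Y) = -[1/14·log_e(1/14) + 1/14·log_e(1/14) + 2/7·log_e(2/7) + 1/7·log_e(1/7) + 1/7·log_e(1/7) + 2/7·log_e(2/7)]
H(X,Y) = 1.6488 nats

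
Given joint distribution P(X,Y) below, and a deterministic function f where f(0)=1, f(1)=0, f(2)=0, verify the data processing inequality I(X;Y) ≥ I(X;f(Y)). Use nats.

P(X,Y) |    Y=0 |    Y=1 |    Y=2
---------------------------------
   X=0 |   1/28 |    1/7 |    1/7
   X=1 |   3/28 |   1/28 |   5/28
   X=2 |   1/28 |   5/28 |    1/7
I(X;Y) = 0.0834, I(X;f(Y)) = 0.0364, inequality holds: 0.0834 ≥ 0.0364

Data Processing Inequality: For any Markov chain X → Y → Z, we have I(X;Y) ≥ I(X;Z).

Here Z = f(Y) is a deterministic function of Y, forming X → Y → Z.

Original I(X;Y) = 0.0834 nats

After applying f:
P(X,Z) where Z=f(Y):
- P(X,Z=0) = P(X,Y=1) + P(X,Y=2)
- P(X,Z=1) = P(X,Y=0)

I(X;Z) = I(X;f(Y)) = 0.0364 nats

Verification: 0.0834 ≥ 0.0364 ✓

Information cannot be created by processing; the function f can only lose information about X.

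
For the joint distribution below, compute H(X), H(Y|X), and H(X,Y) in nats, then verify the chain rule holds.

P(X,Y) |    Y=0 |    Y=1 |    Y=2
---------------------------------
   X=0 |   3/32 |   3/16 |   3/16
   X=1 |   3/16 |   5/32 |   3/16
H(X,Y) = 1.7674, H(X) = 0.6912, H(Y|X) = 1.0763 (all in nats)

Chain rule: H(X,Y) = H(X) + H(Y|X)

Left side — joint entropy directly:
H(X,Y) = -Σ p(x,y) log p(x,y) = 1.7674 nats

Right side — compute H(Y|X) from the conditional distributions:
P(X) = (15/32, 17/32), so H(X) = 0.6912 nats
H(Y|X) = Σ_x P(X=x) · H(Y|X=x):
  P(Y|X=0) = (1/5, 2/5, 2/5), H(Y|X=0) = 1.0549, weight P(X=0) = 15/32
  P(Y|X=1) = (6/17, 5/17, 6/17), H(Y|X=1) = 1.0951, weight P(X=1) = 17/32
H(Y|X) = 1.0763 nats

H(X) + H(Y|X) = 0.6912 + 1.0763 = 1.7674 nats

Both sides equal 1.7674 nats. ✓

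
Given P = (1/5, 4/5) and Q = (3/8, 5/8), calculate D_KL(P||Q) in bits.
0.1035 bits

KL divergence: D_KL(P||Q) = Σ p(x) log(p(x)/q(x))

Computing term by term:
  x=0: 1/5 × log_2[(1/5)/(3/8)] = 1/5 × -0.9069 = -0.1814
  x=1: 4/5 × log_2[(4/5)/(5/8)] = 4/5 × 0.3561 = 0.2849

D_KL(P||Q) = 0.1035 bits

Note: KL divergence is always non-negative and equals 0 iff P = Q.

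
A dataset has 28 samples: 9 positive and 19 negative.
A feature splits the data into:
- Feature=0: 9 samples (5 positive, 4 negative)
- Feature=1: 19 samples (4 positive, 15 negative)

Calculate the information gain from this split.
0.0835 bits

Information Gain = H(Y) - H(Y|Feature)

Before split:
P(positive) = 9/28 = 0.3214
H(Y) = 0.9059 bits

After split:
Feature=0: H = 0.9911 bits (weight = 9/28)
Feature=1: H = 0.7425 bits (weight = 19/28)
H(Y|Feature) = (9/28)×0.9911 + (19/28)×0.7425 = 0.8224 bits

Information Gain = 0.9059 - 0.8224 = 0.0835 bits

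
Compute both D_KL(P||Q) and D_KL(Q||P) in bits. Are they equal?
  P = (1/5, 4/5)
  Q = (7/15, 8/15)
D_KL(P||Q) = 0.2235, D_KL(Q||P) = 0.2585

KL divergence is not symmetric: D_KL(P||Q) ≠ D_KL(Q||P) in general.

D_KL(P||Q) = 0.2235 bits
D_KL(Q||P) = 0.2585 bits

No, they are not equal!

This asymmetry is why KL divergence is not a true distance metric.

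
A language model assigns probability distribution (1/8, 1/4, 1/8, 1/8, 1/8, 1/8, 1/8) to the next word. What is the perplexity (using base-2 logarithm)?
6.7272

Perplexity is 2^H (or exp(H) for natural log).

First, H = -Σ p log p = 2.7500 bits
Perplexity = 2^2.7500 = 6.7272

Interpretation: The model's uncertainty is equivalent to choosing uniformly among 6.7 options.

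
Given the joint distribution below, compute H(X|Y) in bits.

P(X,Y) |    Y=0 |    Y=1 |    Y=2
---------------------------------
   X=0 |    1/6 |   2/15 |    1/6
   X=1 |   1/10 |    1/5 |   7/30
0.9701 bits

Using the chain rule: H(X|Y) = H(X,Y) - H(Y)

First, compute H(X,Y) = 2.5357 bits

Marginal P(Y) = (4/15, 1/3, 2/5)
H(Y) = 1.5656 bits

H(X|Y) = H(X,Y) - H(Y) = 2.5357 - 1.5656 = 0.9701 bits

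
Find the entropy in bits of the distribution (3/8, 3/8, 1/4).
1.5613 bits

Shannon entropy is H(X) = -Σ p(x) log p(x).

For P = (3/8, 3/8, 1/4):
H = -3/8 × log_2(3/8) -3/8 × log_2(3/8) -1/4 × log_2(1/4)
H = 1.5613 bits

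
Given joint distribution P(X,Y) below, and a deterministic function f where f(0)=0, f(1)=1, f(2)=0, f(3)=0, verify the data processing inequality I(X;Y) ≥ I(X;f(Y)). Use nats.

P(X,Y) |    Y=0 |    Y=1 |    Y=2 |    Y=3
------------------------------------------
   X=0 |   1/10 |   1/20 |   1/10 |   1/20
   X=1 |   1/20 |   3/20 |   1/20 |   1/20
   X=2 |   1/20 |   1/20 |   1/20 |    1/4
I(X;Y) = 0.1567, I(X;f(Y)) = 0.0685, inequality holds: 0.1567 ≥ 0.0685

Data Processing Inequality: For any Markov chain X → Y → Z, we have I(X;Y) ≥ I(X;Z).

Here Z = f(Y) is a deterministic function of Y, forming X → Y → Z.

Original I(X;Y) = 0.1567 nats

After applying f:
P(X,Z) where Z=f(Y):
- P(X,Z=0) = P(X,Y=0) + P(X,Y=2) + P(X,Y=3)
- P(X,Z=1) = P(X,Y=1)

I(X;Z) = I(X;f(Y)) = 0.0685 nats

Verification: 0.1567 ≥ 0.0685 ✓

Information cannot be created by processing; the function f can only lose information about X.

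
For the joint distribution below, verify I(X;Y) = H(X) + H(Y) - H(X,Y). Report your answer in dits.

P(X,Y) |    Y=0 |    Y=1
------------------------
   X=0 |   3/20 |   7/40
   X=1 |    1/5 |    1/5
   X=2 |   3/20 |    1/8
I(X;Y) = 0.0009 dits

Mutual information has multiple equivalent forms:
- I(X;Y) = H(X) - H(X|Y)
- I(X;Y) = H(Y) - H(Y|X)
- I(X;Y) = H(X) + H(Y) - H(X,Y)

Computing all quantities:
H(X) = 0.4720, H(Y) = 0.3010, H(X,Y) = 0.7721
H(X|Y) = 0.4711, H(Y|X) = 0.3001

Verification:
H(X) - H(X|Y) = 0.4720 - 0.4711 = 0.0009
H(Y) - H(Y|X) = 0.3010 - 0.3001 = 0.0009
H(X) + H(Y) - H(X,Y) = 0.4720 + 0.3010 - 0.7721 = 0.0009

All forms give I(X;Y) = 0.0009 dits. ✓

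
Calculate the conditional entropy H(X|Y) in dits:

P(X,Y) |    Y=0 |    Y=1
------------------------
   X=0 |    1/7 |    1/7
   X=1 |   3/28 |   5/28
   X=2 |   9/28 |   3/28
0.4448 dits

Using the chain rule: H(X|Y) = H(X,Y) - H(Y)

First, compute H(X,Y) = 0.7414 dits

Marginal P(Y) = (4/7, 3/7)
H(Y) = 0.2966 dits

H(X|Y) = H(X,Y) - H(Y) = 0.7414 - 0.2966 = 0.4448 dits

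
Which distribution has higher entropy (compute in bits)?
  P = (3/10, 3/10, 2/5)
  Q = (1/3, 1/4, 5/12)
P

Computing entropies in bits:
H(P) = 1.5710
H(Q) = 1.5546

Distribution P has higher entropy.

Intuition: The distribution closer to uniform (more spread out) has higher entropy.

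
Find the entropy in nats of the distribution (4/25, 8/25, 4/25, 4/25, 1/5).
1.5661 nats

Shannon entropy is H(X) = -Σ p(x) log p(x).

For P = (4/25, 8/25, 4/25, 4/25, 1/5):
H = -4/25 × log_e(4/25) -8/25 × log_e(8/25) -4/25 × log_e(4/25) -4/25 × log_e(4/25) -1/5 × log_e(1/5)
H = 1.5661 nats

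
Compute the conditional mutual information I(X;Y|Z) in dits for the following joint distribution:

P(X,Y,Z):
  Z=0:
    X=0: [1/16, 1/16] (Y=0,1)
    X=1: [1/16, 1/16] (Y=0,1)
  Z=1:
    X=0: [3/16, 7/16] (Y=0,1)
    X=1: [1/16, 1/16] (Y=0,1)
0.0039 dits

Conditional mutual information: I(X;Y|Z) = H(X|Z) + H(Y|Z) - H(X,Y|Z)

H(Z) = 0.2442
H(X,Z) = 0.4662 → H(X|Z) = 0.2220
H(Y,Z) = 0.5268 → H(Y|Z) = 0.2826
H(X,Y,Z) = 0.7449 → H(X,Y|Z) = 0.5007

I(X;Y|Z) = 0.2220 + 0.2826 - 0.5007 = 0.0039 dits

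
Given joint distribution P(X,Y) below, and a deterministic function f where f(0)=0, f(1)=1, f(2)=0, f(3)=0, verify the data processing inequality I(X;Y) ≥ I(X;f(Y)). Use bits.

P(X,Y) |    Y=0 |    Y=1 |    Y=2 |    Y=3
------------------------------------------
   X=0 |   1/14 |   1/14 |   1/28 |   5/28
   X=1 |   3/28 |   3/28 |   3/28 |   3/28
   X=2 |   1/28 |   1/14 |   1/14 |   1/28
I(X;Y) = 0.0816, I(X;f(Y)) = 0.0090, inequality holds: 0.0816 ≥ 0.0090

Data Processing Inequality: For any Markov chain X → Y → Z, we have I(X;Y) ≥ I(X;Z).

Here Z = f(Y) is a deterministic function of Y, forming X → Y → Z.

Original I(X;Y) = 0.0816 bits

After applying f:
P(X,Z) where Z=f(Y):
- P(X,Z=0) = P(X,Y=0) + P(X,Y=2) + P(X,Y=3)
- P(X,Z=1) = P(X,Y=1)

I(X;Z) = I(X;f(Y)) = 0.0090 bits

Verification: 0.0816 ≥ 0.0090 ✓

Information cannot be created by processing; the function f can only lose information about X.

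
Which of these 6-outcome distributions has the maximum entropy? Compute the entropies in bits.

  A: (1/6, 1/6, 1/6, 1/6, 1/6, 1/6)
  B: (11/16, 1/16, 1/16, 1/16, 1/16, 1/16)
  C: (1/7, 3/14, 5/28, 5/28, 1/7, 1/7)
A

For a discrete distribution over n outcomes, entropy is maximized by the uniform distribution.

Computing entropies:
H(A) = 2.5850 bits
H(B) = 1.6216 bits
H(C) = 2.5670 bits

The uniform distribution (where all probabilities equal 1/6) achieves the maximum entropy of log_2(6) = 2.5850 bits.

Distribution A has the highest entropy.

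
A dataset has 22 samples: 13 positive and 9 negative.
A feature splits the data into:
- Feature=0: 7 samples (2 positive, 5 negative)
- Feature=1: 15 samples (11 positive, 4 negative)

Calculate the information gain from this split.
0.1310 bits

Information Gain = H(Y) - H(Y|Feature)

Before split:
P(positive) = 13/22 = 0.5909
H(Y) = 0.9760 bits

After split:
Feature=0: H = 0.8631 bits (weight = 7/22)
Feature=1: H = 0.8366 bits (weight = 15/22)
H(Y|Feature) = (7/22)×0.8631 + (15/22)×0.8366 = 0.8451 bits

Information Gain = 0.9760 - 0.8451 = 0.1310 bits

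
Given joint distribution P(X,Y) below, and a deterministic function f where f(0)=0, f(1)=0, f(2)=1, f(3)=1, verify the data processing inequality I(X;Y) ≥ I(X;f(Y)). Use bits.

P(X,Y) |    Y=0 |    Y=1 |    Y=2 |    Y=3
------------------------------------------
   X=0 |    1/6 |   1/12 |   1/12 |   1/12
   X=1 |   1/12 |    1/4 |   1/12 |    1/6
I(X;Y) = 0.0836, I(X;f(Y)) = 0.0006, inequality holds: 0.0836 ≥ 0.0006

Data Processing Inequality: For any Markov chain X → Y → Z, we have I(X;Y) ≥ I(X;Z).

Here Z = f(Y) is a deterministic function of Y, forming X → Y → Z.

Original I(X;Y) = 0.0836 bits

After applying f:
P(X,Z) where Z=f(Y):
- P(X,Z=0) = P(X,Y=0) + P(X,Y=1)
- P(X,Z=1) = P(X,Y=2) + P(X,Y=3)

I(X;Z) = I(X;f(Y)) = 0.0006 bits

Verification: 0.0836 ≥ 0.0006 ✓

Information cannot be created by processing; the function f can only lose information about X.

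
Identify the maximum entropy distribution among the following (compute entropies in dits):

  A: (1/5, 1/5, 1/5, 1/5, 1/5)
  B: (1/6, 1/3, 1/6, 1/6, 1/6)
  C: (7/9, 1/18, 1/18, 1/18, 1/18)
A

For a discrete distribution over n outcomes, entropy is maximized by the uniform distribution.

Computing entropies:
H(A) = 0.6990 dits
H(B) = 0.6778 dits
H(C) = 0.3638 dits

The uniform distribution (where all probabilities equal 1/5) achieves the maximum entropy of log_10(5) = 0.6990 dits.

Distribution A has the highest entropy.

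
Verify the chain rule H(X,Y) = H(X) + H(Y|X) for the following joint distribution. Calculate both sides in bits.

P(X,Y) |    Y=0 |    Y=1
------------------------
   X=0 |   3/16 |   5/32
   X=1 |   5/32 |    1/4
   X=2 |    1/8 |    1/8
H(X,Y) = 2.5397, H(X) = 1.5575, H(Y|X) = 0.9822 (all in bits)

Chain rule: H(X,Y) = H(X) + H(Y|X)

Left side — joint entropy directly:
H(X,Y) = -Σ p(x,y) log p(x,y) = 2.5397 bits

Right side — compute H(Y|X) from the conditional distributions:
P(X) = (11/32, 13/32, 1/4), so H(X) = 1.5575 bits
H(Y|X) = Σ_x P(X=x) · H(Y|X=x):
  P(Y|X=0) = (6/11, 5/11), H(Y|X=0) = 0.9940, weight P(X=0) = 11/32
  P(Y|X=1) = (5/13, 8/13), H(Y|X=1) = 0.9612, weight P(X=1) = 13/32
  P(Y|X=2) = (1/2, 1/2), H(Y|X=2) = 1.0000, weight P(X=2) = 1/4
H(Y|X) = 0.9822 bits

H(X) + H(Y|X) = 1.5575 + 0.9822 = 2.5397 bits

Both sides equal 2.5397 bits. ✓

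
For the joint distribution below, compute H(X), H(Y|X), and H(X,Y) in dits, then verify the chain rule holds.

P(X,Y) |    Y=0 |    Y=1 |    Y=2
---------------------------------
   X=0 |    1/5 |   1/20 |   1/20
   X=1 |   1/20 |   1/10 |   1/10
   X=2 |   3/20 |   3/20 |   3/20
H(X,Y) = 0.9057, H(X) = 0.4634, H(Y|X) = 0.4423 (all in dits)

Chain rule: H(X,Y) = H(X) + H(Y|X)

Left side — joint entropy directly:
H(X,Y) = -Σ p(x,y) log p(x,y) = 0.9057 dits

Right side — compute H(Y|X) from the conditional distributions:
P(X) = (3/10, 1/4, 9/20), so H(X) = 0.4634 dits
H(Y|X) = Σ_x P(X=x) · H(Y|X=x):
  P(Y|X=0) = (2/3, 1/6, 1/6), H(Y|X=0) = 0.3768, weight P(X=0) = 3/10
  P(Y|X=1) = (1/5, 2/5, 2/5), H(Y|X=1) = 0.4581, weight P(X=1) = 1/4
  P(Y|X=2) = (1/3, 1/3, 1/3), H(Y|X=2) = 0.4771, weight P(X=2) = 9/20
H(Y|X) = 0.4423 dits

H(X) + H(Y|X) = 0.4634 + 0.4423 = 0.9057 dits

Both sides equal 0.9057 dits. ✓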